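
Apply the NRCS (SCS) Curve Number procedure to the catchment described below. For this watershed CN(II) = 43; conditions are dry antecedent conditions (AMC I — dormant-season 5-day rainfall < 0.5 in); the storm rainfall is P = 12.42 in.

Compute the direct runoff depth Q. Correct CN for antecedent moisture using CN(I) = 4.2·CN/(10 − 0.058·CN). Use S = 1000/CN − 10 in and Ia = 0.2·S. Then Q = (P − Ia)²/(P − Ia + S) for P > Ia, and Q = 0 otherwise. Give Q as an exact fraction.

Q = 8449470241/8532161050 in ≈ 0.990 in

Dry (AMC I): CN(I) = 4.2·43/(10 − 0.058·43) = (903/5)/(3753/500) = 30100/1251 ≈ 24.061
S = 1000/(30100/1251) − 10 = 9500/301 in ≈ 31.561 in
Ia = 0.2S: 0.2·31.561 = 6.312 in (exactly 1900/301)
Excess rainfall: 12.420 − 6.312 = 6.108 in; P > Ia so Q > 0
Q: (91921/15050)² ÷ (566921/15050) = 8449470241/8532161050 in (≈ 0.990 in)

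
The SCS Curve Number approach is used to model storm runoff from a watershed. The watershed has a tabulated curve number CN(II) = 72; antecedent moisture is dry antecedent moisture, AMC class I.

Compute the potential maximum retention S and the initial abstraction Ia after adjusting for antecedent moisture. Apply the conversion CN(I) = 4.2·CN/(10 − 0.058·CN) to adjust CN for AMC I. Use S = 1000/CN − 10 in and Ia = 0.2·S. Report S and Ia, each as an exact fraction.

CN(I) from CN(II)=72: (4.2·72)/(10 − 0.058·72) = 675/13 ≈ 51.923
Retention S: 1000/CN − 10 with CN=51.923 → S = 250/27 ≈ 9.259 in
Ia = 0.2·(250/27) = 50/27 in ≈ 1.852 in

S = 250/27 in ≈ 9.259 in; Ia = 50/27 in ≈ 1.852 in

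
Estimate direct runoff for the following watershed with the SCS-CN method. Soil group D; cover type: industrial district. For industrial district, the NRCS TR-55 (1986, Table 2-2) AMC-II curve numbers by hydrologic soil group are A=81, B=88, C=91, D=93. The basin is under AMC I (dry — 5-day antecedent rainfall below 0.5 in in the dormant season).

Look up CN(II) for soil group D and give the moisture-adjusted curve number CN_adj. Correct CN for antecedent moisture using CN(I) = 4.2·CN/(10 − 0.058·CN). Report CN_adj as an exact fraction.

NRCS table: industrial district, soil group D → CN(II) = 93
Dry (AMC I): CN(I) = 4.2·93/(10 − 0.058·93) = (1953/5)/(2303/500) = 27900/329 ≈ 84.802

CN_adj = 27900/329 ≈ 84.802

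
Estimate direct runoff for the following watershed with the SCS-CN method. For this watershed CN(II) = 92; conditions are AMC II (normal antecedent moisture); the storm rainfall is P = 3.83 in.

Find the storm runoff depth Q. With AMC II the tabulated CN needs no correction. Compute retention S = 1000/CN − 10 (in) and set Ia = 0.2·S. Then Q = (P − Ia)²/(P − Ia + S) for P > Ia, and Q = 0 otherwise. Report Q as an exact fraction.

Q = 70711281/23940700 in ≈ 2.954 in

Average conditions: CN = 92 (no AMC adjustment).
S = 1000/92 − 10 = 20/23 in ≈ 0.870 in
Initial abstraction Ia = S/5 = (20/23)/5 = 4/23 ≈ 0.174 in
Since P=3.830 > Ia=0.174: effective rainfall P−Ia = 8409/2300 in
Q: (8409/2300)² ÷ (10409/2300) = 70711281/23940700 in (≈ 2.954 in)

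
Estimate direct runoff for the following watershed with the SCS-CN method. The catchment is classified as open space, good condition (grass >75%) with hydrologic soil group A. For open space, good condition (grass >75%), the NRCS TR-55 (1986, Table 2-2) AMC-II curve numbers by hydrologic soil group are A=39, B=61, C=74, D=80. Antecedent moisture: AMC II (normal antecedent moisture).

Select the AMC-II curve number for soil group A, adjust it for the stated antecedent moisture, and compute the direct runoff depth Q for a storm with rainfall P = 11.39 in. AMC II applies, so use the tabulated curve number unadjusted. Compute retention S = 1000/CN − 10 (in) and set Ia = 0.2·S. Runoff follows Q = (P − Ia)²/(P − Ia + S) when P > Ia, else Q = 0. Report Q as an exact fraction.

NRCS table: open space, good condition (grass >75%), soil group A → CN(II) = 39
Average conditions: CN = 39 (no AMC adjustment).
Retention S: 1000/CN − 10 with CN=39.000 → S = 610/39 ≈ 15.641 in
Initial abstraction Ia = S/5 = (610/39)/5 = 122/39 ≈ 3.128 in
P − Ia = 11.390 − 3.128 = 32221/3900 ≈ 8.262 in (> 0, runoff occurs)
Runoff Q = (P−Ia)²/(P−Ia+S) = (8.262)²/(8.262+15.641) = 1038192841/363561900 ≈ 2.856 in

Q = 1038192841/363561900 in ≈ 2.856 in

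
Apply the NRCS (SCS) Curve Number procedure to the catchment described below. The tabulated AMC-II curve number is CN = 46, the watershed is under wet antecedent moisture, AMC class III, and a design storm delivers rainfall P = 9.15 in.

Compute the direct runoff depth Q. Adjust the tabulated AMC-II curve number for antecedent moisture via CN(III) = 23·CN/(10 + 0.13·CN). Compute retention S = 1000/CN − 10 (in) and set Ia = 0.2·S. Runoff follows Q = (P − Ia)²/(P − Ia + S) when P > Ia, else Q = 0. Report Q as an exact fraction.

Q = 2465734683/493758020 in ≈ 4.994 in

Adjust CN=46 to AMC III: 23·46/(10 + 0.13·46) → 1058 ÷ (799/50) = 52900/799 ≈ 66.208
Max retention: S = 1000/(52900/799) − 10 = 2700/529 in (≈ 5.104 in)
Ia = 0.2·(2700/529) = 540/529 in ≈ 1.021 in
P − Ia = 9.150 − 1.021 = 86007/10580 ≈ 8.129 in (> 0, runoff occurs)
Q = (86007/10580)²/((86007/10580) + 2700/529) = (7397204049/111936400)/(140007/10580) = 2465734683/493758020 in ≈ 4.994 in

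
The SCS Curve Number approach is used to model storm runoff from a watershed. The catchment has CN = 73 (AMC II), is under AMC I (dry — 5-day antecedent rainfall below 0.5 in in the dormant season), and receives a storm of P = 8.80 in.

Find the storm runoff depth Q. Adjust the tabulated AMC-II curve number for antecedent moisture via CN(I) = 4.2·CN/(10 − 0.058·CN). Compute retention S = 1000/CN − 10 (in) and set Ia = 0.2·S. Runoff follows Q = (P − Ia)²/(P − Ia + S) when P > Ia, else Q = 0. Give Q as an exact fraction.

Q = 80856064/25859155 in ≈ 3.127 in

Adjust CN=73 to AMC I: 4.2·73/(10 − 0.058·73) → (1533/5) ÷ (2883/500) = 51100/961 ≈ 53.174
Retention S: 1000/CN − 10 with CN=53.174 → S = 4500/511 ≈ 8.806 in
Ia = 0.2S: 0.2·8.806 = 1.761 in (exactly 900/511)
P − Ia = 8.800 − 1.761 = 17984/2555 ≈ 7.039 in (> 0, runoff occurs)
Runoff Q = (P−Ia)²/(P−Ia+S) = (7.039)²/(7.039+8.806) = 80856064/25859155 ≈ 3.127 in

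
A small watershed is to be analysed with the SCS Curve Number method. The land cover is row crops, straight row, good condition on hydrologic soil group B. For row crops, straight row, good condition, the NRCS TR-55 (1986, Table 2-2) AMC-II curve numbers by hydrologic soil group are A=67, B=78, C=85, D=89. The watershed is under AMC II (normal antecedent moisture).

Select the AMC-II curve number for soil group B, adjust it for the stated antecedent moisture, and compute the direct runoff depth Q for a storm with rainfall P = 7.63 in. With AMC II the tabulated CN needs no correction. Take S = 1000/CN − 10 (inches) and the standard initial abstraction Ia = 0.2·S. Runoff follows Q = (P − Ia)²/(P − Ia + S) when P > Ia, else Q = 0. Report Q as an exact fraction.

Q = 759388249/150372300 in ≈ 5.050 in

NRCS table: row crops, straight row, good condition, soil group B → CN(II) = 78
AMC II — tabulated CN = 78 applies directly.
Retention S: 1000/CN − 10 with CN=78.000 → S = 110/39 ≈ 2.821 in
Ia = 0.2S: 0.2·2.821 = 0.564 in (exactly 22/39)
Since P=7.630 > Ia=0.564: effective rainfall P−Ia = 27557/3900 in
Q: (27557/3900)² ÷ (38557/3900) = 759388249/150372300 in (≈ 5.050 in)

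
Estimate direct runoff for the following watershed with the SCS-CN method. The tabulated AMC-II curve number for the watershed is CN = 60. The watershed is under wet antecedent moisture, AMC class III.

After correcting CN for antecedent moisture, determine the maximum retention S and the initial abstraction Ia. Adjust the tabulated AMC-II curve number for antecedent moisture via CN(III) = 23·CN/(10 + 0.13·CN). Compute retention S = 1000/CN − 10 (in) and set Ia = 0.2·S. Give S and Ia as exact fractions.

S = 200/69 in ≈ 2.899 in; Ia = 40/69 in ≈ 0.580 in

CN(III) from CN(II)=60: (23·60)/(10 + 0.13·60) = 6900/89 ≈ 77.528
Retention S: 1000/CN − 10 with CN=77.528 → S = 200/69 ≈ 2.899 in
Initial abstraction Ia = S/5 = (200/69)/5 = 40/69 ≈ 0.580 in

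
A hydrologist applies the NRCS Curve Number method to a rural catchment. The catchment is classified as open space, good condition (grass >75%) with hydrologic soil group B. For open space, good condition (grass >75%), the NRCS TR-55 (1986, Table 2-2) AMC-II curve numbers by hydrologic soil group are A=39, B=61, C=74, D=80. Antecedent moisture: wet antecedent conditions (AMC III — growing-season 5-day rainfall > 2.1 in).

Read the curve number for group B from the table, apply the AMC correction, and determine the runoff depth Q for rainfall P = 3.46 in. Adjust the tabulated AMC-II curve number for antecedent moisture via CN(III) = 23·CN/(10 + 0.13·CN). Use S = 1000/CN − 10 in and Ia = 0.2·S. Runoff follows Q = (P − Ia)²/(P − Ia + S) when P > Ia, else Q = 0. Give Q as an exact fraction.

NRCS table: open space, good condition (grass >75%), soil group B → CN(II) = 61
Adjust CN=61 to AMC III: 23·61/(10 + 0.13·61) → 1403 ÷ (1793/100) = 140300/1793 ≈ 78.249
Retention S: 1000/CN − 10 with CN=78.249 → S = 3900/1403 ≈ 2.780 in
Ia = 0.2S: 0.2·2.780 = 0.556 in (exactly 780/1403)
P − Ia = 3.460 − 0.556 = 203719/70150 ≈ 2.904 in (> 0, runoff occurs)
Q = (203719/70150)²/((203719/70150) + 3900/1403) = (41501430961/4921022500)/(398719/70150) = 41501430961/27970137850 in ≈ 1.484 in

Q = 41501430961/27970137850 in ≈ 1.484 in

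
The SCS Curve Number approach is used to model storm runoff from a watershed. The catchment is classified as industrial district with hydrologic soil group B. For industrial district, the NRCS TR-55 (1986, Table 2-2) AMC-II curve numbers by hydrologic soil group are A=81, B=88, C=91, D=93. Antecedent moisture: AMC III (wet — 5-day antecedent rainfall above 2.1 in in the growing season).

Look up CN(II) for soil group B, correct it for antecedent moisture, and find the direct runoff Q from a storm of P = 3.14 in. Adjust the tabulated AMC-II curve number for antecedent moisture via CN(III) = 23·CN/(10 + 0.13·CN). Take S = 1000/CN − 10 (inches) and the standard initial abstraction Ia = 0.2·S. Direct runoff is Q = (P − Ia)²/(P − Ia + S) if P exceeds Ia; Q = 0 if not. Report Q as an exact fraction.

NRCS table: industrial district, soil group B → CN(II) = 88
CN(III) from CN(II)=88: (23·88)/(10 + 0.13·88) = 6325/67 ≈ 94.403
S = 1000/(6325/67) − 10 = 150/253 in ≈ 0.593 in
Ia = 0.2S: 0.2·0.593 = 0.119 in (exactly 30/253)
Excess rainfall: 3.140 − 0.119 = 3.021 in; P > Ia so Q > 0
Runoff Q = (P−Ia)²/(P−Ia+S) = (3.021)²/(3.021+0.593) = 1460844841/578370650 ≈ 2.526 in

Q = 1460844841/578370650 in ≈ 2.526 in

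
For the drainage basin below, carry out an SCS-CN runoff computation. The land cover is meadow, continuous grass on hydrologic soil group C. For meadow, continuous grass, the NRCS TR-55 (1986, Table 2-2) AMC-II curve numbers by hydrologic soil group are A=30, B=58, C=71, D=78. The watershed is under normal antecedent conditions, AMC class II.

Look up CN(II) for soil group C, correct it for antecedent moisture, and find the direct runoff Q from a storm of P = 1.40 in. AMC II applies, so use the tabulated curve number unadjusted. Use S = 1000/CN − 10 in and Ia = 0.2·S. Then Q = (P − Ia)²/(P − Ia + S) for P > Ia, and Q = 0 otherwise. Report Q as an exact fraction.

Q = 42849/588235 in ≈ 0.073 in

NRCS table: meadow, continuous grass, soil group C → CN(II) = 71
CN(II) = 71; AMC II needs no correction.
Retention S: 1000/CN − 10 with CN=71.000 → S = 290/71 ≈ 4.085 in
Initial abstraction Ia = S/5 = (290/71)/5 = 58/71 ≈ 0.817 in
P − Ia = 1.400 − 0.817 = 207/355 ≈ 0.583 in (> 0, runoff occurs)
Q: (207/355)² ÷ (1657/355) = 42849/588235 in (≈ 0.073 in)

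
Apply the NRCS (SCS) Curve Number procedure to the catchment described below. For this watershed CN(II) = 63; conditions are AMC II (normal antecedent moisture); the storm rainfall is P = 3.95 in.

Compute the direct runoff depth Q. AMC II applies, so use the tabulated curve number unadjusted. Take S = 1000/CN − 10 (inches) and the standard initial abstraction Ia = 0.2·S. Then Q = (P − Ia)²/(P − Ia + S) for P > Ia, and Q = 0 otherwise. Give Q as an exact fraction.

CN(II) = 63; AMC II needs no correction.
S = 1000/63 − 10 = 370/63 in ≈ 5.873 in
Ia = 0.2S: 0.2·5.873 = 1.175 in (exactly 74/63)
P − Ia = 3.950 − 1.175 = 3497/1260 ≈ 2.775 in (> 0, runoff occurs)
Q = (3497/1260)²/((3497/1260) + 370/63) = (12229009/1587600)/(10897/1260) = 12229009/13730220 in ≈ 0.891 in

Q = 12229009/13730220 in ≈ 0.891 in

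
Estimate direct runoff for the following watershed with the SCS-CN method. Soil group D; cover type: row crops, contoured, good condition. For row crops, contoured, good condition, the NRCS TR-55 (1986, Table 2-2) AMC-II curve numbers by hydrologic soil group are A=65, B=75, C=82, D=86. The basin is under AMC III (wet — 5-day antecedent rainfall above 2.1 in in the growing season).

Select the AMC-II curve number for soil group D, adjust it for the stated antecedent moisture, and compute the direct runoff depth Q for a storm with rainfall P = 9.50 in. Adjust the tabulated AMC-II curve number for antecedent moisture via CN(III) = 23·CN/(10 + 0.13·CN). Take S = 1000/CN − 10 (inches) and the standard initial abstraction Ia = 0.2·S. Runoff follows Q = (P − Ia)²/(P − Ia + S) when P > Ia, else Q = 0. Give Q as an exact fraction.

NRCS table: row crops, contoured, good condition, soil group D → CN(II) = 86
Adjust CN=86 to AMC III: 23·86/(10 + 0.13·86) → 1978 ÷ (1059/50) = 98900/1059 ≈ 93.390
Max retention: S = 1000/(98900/1059) − 10 = 700/989 in (≈ 0.708 in)
Initial abstraction Ia = S/5 = (700/989)/5 = 140/989 ≈ 0.142 in
P − Ia = 9.500 − 0.142 = 18511/1978 ≈ 9.358 in (> 0, runoff occurs)
Q: (18511/1978)² ÷ (19911/1978) = 342657121/39383958 in (≈ 8.700 in)

Q = 342657121/39383958 in ≈ 8.700 in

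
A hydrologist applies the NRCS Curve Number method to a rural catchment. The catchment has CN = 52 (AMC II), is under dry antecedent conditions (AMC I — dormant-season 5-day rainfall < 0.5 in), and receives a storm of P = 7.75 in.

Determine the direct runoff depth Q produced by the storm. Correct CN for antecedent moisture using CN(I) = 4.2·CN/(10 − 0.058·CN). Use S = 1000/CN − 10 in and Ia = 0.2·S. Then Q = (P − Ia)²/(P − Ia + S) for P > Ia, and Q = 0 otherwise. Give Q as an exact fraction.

CN(I) from CN(II)=52: (4.2·52)/(10 − 0.058·52) = 9100/291 ≈ 31.271
Max retention: S = 1000/(9100/291) − 10 = 2000/91 in (≈ 21.978 in)
Ia = 0.2S: 0.2·21.978 = 4.396 in (exactly 400/91)
Excess rainfall: 7.750 − 4.396 = 3.354 in; P > Ia so Q > 0
Q: (1221/364)² ÷ (9221/364) = 1490841/3356444 in (≈ 0.444 in)

Q = 1490841/3356444 in ≈ 0.444 in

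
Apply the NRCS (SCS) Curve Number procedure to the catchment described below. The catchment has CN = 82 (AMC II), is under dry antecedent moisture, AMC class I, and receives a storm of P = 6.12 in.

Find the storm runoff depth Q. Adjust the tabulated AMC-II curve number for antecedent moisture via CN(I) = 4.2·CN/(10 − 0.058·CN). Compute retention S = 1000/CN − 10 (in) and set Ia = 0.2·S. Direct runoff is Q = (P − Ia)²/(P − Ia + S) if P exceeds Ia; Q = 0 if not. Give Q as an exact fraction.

Dry (AMC I): CN(I) = 4.2·82/(10 − 0.058·82) = (1722/5)/(1311/250) = 28700/437 ≈ 65.675
Retention S: 1000/CN − 10 with CN=65.675 → S = 1500/287 ≈ 5.226 in
Ia = 0.2S: 0.2·5.226 = 1.045 in (exactly 300/287)
Since P=6.120 > Ia=1.045: effective rainfall P−Ia = 36411/7175 in
Q = (36411/7175)²/((36411/7175) + 1500/287) = (1325760921/51480625)/(73911/7175) = 441920307/176770475 in ≈ 2.500 in

Q = 441920307/176770475 in ≈ 2.500 in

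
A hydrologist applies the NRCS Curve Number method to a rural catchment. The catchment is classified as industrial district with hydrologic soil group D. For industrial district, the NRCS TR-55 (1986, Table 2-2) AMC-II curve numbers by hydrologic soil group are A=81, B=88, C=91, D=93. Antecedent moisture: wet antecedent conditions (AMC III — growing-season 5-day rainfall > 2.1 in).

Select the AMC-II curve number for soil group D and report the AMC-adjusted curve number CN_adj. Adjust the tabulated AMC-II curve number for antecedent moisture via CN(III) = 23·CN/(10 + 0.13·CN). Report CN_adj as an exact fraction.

CN_adj = 213900/2209 ≈ 96.831

NRCS table: industrial district, soil group D → CN(II) = 93
CN(III) from CN(II)=93: (23·93)/(10 + 0.13·93) = 213900/2209 ≈ 96.831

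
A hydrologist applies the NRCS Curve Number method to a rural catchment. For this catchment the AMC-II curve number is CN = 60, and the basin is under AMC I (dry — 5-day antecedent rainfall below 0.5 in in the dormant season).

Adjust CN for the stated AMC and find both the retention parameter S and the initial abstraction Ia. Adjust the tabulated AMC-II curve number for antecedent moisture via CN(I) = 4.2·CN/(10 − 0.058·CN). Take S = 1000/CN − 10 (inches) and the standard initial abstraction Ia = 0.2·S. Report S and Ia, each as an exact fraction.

Dry (AMC I): CN(I) = 4.2·60/(10 − 0.058·60) = 252/(163/25) = 6300/163 ≈ 38.650
Max retention: S = 1000/(6300/163) − 10 = 1000/63 in (≈ 15.873 in)
Initial abstraction Ia = S/5 = (1000/63)/5 = 200/63 ≈ 3.175 in

S = 1000/63 in ≈ 15.873 in; Ia = 200/63 in ≈ 3.175 in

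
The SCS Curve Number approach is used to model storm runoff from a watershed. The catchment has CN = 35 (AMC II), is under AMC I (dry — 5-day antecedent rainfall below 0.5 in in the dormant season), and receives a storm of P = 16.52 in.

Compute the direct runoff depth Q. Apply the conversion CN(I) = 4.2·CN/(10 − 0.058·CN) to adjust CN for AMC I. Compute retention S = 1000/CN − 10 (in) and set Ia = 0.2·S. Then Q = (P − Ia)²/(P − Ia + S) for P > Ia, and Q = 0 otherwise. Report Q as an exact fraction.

Q = 795860521/700862925 in ≈ 1.136 in

CN(I) from CN(II)=35: (4.2·35)/(10 − 0.058·35) = 14700/797 ≈ 18.444
Max retention: S = 1000/(14700/797) − 10 = 6500/147 in (≈ 44.218 in)
Ia = 0.2S: 0.2·44.218 = 8.844 in (exactly 1300/147)
Since P=16.520 > Ia=8.844: effective rainfall P−Ia = 28211/3675 in
Q = (28211/3675)²/((28211/3675) + 6500/147) = (795860521/13505625)/(190711/3675) = 795860521/700862925 in ≈ 1.136 in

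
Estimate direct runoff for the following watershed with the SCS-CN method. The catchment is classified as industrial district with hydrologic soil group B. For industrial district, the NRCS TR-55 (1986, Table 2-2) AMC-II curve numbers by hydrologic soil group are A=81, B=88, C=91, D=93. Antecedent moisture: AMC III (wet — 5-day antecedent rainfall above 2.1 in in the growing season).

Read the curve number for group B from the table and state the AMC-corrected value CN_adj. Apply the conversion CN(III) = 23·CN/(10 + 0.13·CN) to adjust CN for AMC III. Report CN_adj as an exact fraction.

CN_adj = 6325/67 ≈ 94.403

NRCS table: industrial district, soil group B → CN(II) = 88
Adjust CN=88 to AMC III: 23·88/(10 + 0.13·88) → 2024 ÷ (536/25) = 6325/67 ≈ 94.403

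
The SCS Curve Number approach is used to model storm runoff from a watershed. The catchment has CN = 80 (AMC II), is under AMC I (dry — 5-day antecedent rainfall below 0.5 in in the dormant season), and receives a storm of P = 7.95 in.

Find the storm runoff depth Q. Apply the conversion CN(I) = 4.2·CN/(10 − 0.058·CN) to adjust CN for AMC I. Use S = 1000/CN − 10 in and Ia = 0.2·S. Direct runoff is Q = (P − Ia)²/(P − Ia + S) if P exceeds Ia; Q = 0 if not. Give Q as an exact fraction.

Q = 8059921/2242380 in ≈ 3.594 in

Dry (AMC I): CN(I) = 4.2·80/(10 − 0.058·80) = 336/(134/25) = 4200/67 ≈ 62.687
Max retention: S = 1000/(4200/67) − 10 = 125/21 in (≈ 5.952 in)
Initial abstraction Ia = S/5 = (125/21)/5 = 25/21 ≈ 1.190 in
Since P=7.950 > Ia=1.190: effective rainfall P−Ia = 2839/420 in
Q: (2839/420)² ÷ (5339/420) = 8059921/2242380 in (≈ 3.594 in)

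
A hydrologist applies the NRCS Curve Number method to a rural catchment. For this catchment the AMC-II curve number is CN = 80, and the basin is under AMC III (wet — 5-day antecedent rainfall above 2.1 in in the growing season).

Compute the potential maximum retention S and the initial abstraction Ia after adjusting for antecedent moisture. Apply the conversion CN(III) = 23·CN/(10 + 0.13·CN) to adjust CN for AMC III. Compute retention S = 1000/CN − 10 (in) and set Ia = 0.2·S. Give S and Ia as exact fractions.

S = 25/23 in ≈ 1.087 in; Ia = 5/23 in ≈ 0.217 in

Wet (AMC III): CN(III) = 23·80/(10 + 0.13·80) = 1840/(102/5) = 4600/51 ≈ 90.196
Retention S: 1000/CN − 10 with CN=90.196 → S = 25/23 ≈ 1.087 in
Initial abstraction Ia = S/5 = (25/23)/5 = 5/23 ≈ 0.217 in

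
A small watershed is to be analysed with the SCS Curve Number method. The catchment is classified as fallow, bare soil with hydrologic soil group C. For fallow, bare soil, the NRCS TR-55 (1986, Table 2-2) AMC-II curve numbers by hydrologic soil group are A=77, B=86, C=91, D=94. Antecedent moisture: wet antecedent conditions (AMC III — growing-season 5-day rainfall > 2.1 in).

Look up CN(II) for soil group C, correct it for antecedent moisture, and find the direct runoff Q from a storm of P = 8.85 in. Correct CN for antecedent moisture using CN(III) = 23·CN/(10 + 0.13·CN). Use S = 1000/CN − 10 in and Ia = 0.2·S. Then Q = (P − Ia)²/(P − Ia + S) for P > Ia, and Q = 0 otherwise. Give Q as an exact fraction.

Q = 44862331107/5370093820 in ≈ 8.354 in

NRCS table: fallow, bare soil, soil group C → CN(II) = 91
Wet (AMC III): CN(III) = 23·91/(10 + 0.13·91) = 2093/(2183/100) = 209300/2183 ≈ 95.877
S = 1000/(209300/2183) − 10 = 900/2093 in ≈ 0.430 in
Ia = 0.2·(900/2093) = 180/2093 in ≈ 0.086 in
P − Ia = 8.850 − 0.086 = 366861/41860 ≈ 8.764 in (> 0, runoff occurs)
Runoff Q = (P−Ia)²/(P−Ia+S) = (8.764)²/(8.764+0.430) = 44862331107/5370093820 ≈ 8.354 in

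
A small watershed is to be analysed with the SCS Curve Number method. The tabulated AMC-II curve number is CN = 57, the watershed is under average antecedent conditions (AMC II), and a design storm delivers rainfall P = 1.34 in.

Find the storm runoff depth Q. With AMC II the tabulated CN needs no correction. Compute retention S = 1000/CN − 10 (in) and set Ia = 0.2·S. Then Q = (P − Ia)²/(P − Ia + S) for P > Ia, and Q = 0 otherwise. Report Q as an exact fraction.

Q = 0 in ≈ 0.000 in

Average conditions: CN = 57 (no AMC adjustment).
Max retention: S = 1000/57 − 10 = 430/57 in (≈ 7.544 in)
Initial abstraction Ia = S/5 = (430/57)/5 = 86/57 ≈ 1.509 in
P = 1.340 ≤ Ia = 1.509 in: entire storm abstracted, Q = 0.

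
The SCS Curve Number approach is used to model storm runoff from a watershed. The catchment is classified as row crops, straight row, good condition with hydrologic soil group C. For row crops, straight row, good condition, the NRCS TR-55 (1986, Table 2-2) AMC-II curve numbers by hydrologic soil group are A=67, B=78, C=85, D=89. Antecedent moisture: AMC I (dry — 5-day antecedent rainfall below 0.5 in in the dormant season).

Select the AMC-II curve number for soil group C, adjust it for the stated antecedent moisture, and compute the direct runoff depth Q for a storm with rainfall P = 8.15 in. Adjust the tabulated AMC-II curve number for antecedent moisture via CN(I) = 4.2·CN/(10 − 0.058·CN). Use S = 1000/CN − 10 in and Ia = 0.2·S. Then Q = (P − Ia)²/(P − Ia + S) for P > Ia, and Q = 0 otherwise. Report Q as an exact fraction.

Q = 302655609/65204860 in ≈ 4.642 in

NRCS table: row crops, straight row, good condition, soil group C → CN(II) = 85
Dry (AMC I): CN(I) = 4.2·85/(10 − 0.058·85) = 357/(507/100) = 11900/169 ≈ 70.414
Retention S: 1000/CN − 10 with CN=70.414 → S = 500/119 ≈ 4.202 in
Ia = 0.2S: 0.2·4.202 = 0.840 in (exactly 100/119)
P − Ia = 8.150 − 0.840 = 17397/2380 ≈ 7.310 in (> 0, runoff occurs)
Q = (17397/2380)²/((17397/2380) + 500/119) = (302655609/5664400)/(27397/2380) = 302655609/65204860 in ≈ 4.642 in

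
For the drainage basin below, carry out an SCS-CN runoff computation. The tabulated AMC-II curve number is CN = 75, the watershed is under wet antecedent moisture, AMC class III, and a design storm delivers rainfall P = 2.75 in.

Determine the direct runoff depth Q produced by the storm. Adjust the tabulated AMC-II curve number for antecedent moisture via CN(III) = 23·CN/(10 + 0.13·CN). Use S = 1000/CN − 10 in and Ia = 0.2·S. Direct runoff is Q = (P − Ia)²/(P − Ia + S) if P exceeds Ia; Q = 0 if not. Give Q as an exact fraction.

Q = 461041/297804 in ≈ 1.548 in

Adjust CN=75 to AMC III: 23·75/(10 + 0.13·75) → 1725 ÷ (79/4) = 6900/79 ≈ 87.342
Max retention: S = 1000/(6900/79) − 10 = 100/69 in (≈ 1.449 in)
Initial abstraction Ia = S/5 = (100/69)/5 = 20/69 ≈ 0.290 in
P − Ia = 2.750 − 0.290 = 679/276 ≈ 2.460 in (> 0, runoff occurs)
Q: (679/276)² ÷ (1079/276) = 461041/297804 in (≈ 1.548 in)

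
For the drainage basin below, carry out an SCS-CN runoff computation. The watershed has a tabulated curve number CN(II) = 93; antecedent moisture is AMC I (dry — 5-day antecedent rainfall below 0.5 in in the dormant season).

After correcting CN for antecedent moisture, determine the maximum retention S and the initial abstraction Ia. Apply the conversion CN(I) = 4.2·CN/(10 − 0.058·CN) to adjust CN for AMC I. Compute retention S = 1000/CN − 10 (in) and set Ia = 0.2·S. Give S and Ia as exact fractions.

Adjust CN=93 to AMC I: 4.2·93/(10 − 0.058·93) → (1953/5) ÷ (2303/500) = 27900/329 ≈ 84.802
S = 1000/(27900/329) − 10 = 500/279 in ≈ 1.792 in
Ia = 0.2·(500/279) = 100/279 in ≈ 0.358 in

S = 500/279 in ≈ 1.792 in; Ia = 100/279 in ≈ 0.358 in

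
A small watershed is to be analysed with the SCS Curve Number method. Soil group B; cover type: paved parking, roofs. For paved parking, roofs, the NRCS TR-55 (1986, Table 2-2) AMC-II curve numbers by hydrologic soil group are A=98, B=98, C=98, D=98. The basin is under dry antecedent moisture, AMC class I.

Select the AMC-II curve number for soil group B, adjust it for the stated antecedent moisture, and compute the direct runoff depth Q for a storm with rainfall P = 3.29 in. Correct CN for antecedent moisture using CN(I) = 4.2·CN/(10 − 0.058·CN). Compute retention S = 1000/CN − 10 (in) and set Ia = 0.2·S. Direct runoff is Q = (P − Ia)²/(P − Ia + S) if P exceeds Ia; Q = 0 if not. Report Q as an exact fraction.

NRCS table: paved parking, roofs, soil group B → CN(II) = 98
CN(I) from CN(II)=98: (4.2·98)/(10 − 0.058·98) = 102900/1079 ≈ 95.366
Retention S: 1000/CN − 10 with CN=95.366 → S = 500/1029 ≈ 0.486 in
Ia = 0.2S: 0.2·0.486 = 0.097 in (exactly 100/1029)
Excess rainfall: 3.290 − 0.097 = 3.193 in; P > Ia so Q > 0
Q = (328541/102900)²/((328541/102900) + 500/1029) = (107939188681/10588410000)/(378541/102900) = 107939188681/38951868900 in ≈ 2.771 in

Q = 107939188681/38951868900 in ≈ 2.771 in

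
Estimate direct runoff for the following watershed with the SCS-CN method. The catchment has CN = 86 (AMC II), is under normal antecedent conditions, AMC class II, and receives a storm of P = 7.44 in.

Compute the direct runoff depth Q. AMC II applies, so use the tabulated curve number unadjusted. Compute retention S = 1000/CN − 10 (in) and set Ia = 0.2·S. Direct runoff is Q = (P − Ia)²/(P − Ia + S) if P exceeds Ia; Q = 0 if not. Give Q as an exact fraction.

Q = 29245952/5051425 in ≈ 5.790 in

CN(II) = 86; AMC II needs no correction.
S = 1000/86 − 10 = 70/43 in ≈ 1.628 in
Ia = 0.2S: 0.2·1.628 = 0.326 in (exactly 14/43)
Excess rainfall: 7.440 − 0.326 = 7.114 in; P > Ia so Q > 0
Q: (7648/1075)² ÷ (9398/1075) = 29245952/5051425 in (≈ 5.790 in)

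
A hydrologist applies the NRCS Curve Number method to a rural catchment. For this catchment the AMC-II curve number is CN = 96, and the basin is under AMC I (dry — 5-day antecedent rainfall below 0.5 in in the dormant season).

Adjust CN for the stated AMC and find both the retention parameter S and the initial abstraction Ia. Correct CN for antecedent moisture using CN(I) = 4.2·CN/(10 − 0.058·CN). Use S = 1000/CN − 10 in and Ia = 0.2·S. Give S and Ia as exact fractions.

Adjust CN=96 to AMC I: 4.2·96/(10 − 0.058·96) → (2016/5) ÷ (554/125) = 25200/277 ≈ 90.975
Max retention: S = 1000/(25200/277) − 10 = 125/126 in (≈ 0.992 in)
Ia = 0.2S: 0.2·0.992 = 0.198 in (exactly 25/126)

S = 125/126 in ≈ 0.992 in; Ia = 25/126 in ≈ 0.198 in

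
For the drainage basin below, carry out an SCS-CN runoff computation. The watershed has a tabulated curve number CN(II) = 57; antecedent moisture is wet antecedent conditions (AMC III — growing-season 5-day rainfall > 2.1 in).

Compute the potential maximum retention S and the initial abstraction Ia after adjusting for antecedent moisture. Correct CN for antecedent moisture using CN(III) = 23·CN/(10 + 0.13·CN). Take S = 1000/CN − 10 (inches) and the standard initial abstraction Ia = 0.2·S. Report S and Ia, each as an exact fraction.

Adjust CN=57 to AMC III: 23·57/(10 + 0.13·57) → 1311 ÷ (1741/100) = 131100/1741 ≈ 75.302
Max retention: S = 1000/(131100/1741) − 10 = 4300/1311 in (≈ 3.280 in)
Initial abstraction Ia = S/5 = (4300/1311)/5 = 860/1311 ≈ 0.656 in

S = 4300/1311 in ≈ 3.280 in; Ia = 860/1311 in ≈ 0.656 in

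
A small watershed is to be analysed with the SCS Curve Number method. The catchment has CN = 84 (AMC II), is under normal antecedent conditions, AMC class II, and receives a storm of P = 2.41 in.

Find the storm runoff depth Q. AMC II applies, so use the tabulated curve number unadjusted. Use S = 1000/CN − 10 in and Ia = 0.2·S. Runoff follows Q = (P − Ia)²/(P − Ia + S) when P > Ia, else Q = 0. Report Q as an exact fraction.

Average conditions: CN = 84 (no AMC adjustment).
S = 1000/84 − 10 = 40/21 in ≈ 1.905 in
Ia = 0.2S: 0.2·1.905 = 0.381 in (exactly 8/21)
Excess rainfall: 2.410 − 0.381 = 2.029 in; P > Ia so Q > 0
Runoff Q = (P−Ia)²/(P−Ia+S) = (2.029)²/(2.029+1.905) = 18156121/17348100 ≈ 1.047 in

Q = 18156121/17348100 in ≈ 1.047 in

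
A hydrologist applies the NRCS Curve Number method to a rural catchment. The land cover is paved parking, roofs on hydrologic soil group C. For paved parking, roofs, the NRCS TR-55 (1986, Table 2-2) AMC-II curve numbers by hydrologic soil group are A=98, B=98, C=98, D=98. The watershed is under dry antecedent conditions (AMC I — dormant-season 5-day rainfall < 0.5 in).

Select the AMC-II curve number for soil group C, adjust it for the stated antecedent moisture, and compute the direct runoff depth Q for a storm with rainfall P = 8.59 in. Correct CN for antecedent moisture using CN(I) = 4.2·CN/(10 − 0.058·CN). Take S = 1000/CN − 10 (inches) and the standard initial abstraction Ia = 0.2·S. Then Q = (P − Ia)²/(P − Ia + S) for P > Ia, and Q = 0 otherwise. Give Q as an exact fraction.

NRCS table: paved parking, roofs, soil group C → CN(II) = 98
CN(I) from CN(II)=98: (4.2·98)/(10 − 0.058·98) = 102900/1079 ≈ 95.366
S = 1000/(102900/1079) − 10 = 500/1029 in ≈ 0.486 in
Ia = 0.2·(500/1029) = 100/1029 in ≈ 0.097 in
P − Ia = 8.590 − 0.097 = 873911/102900 ≈ 8.493 in (> 0, runoff occurs)
Q: (873911/102900)² ÷ (923911/102900) = 763720435921/95070441900 in (≈ 8.033 in)

Q = 763720435921/95070441900 in ≈ 8.033 in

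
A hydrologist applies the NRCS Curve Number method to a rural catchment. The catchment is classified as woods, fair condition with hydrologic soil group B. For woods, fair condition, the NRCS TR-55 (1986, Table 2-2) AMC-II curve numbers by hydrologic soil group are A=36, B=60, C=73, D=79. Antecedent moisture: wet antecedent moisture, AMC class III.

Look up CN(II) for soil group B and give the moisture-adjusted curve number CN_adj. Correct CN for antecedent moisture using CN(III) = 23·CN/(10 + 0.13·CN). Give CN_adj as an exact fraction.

NRCS table: woods, fair condition, soil group B → CN(II) = 60
Wet (AMC III): CN(III) = 23·60/(10 + 0.13·60) = 1380/(89/5) = 6900/89 ≈ 77.528

CN_adj = 6900/89 ≈ 77.528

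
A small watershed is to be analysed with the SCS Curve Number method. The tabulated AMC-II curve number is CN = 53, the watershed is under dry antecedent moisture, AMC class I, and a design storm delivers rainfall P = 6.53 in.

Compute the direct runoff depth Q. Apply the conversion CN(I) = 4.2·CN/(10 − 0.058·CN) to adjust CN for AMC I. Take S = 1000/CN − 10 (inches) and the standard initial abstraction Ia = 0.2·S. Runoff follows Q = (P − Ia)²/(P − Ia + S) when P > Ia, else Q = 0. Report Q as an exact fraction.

Q = 65940590521/290135615700 in ≈ 0.227 in

Dry (AMC I): CN(I) = 4.2·53/(10 − 0.058·53) = (1113/5)/(3463/500) = 111300/3463 ≈ 32.140
Max retention: S = 1000/(111300/3463) − 10 = 23500/1113 in (≈ 21.114 in)
Ia = 0.2·(23500/1113) = 4700/1113 in ≈ 4.223 in
Since P=6.530 > Ia=4.223: effective rainfall P−Ia = 256789/111300 in
Runoff Q = (P−Ia)²/(P−Ia+S) = (2.307)²/(2.307+21.114) = 65940590521/290135615700 ≈ 0.227 in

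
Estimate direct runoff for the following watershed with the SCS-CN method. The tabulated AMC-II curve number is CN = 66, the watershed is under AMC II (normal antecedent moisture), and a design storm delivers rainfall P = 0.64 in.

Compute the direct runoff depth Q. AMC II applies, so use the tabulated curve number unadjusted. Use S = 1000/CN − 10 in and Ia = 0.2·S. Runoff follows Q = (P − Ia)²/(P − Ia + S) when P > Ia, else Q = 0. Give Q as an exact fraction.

Q = 0 in ≈ 0.000 in

CN(II) = 66; AMC II needs no correction.
Max retention: S = 1000/66 − 10 = 170/33 in (≈ 5.152 in)
Ia = 0.2·(170/33) = 34/33 in ≈ 1.030 in
P = 0.640 ≤ Ia = 1.030 in: entire storm abstracted, Q = 0.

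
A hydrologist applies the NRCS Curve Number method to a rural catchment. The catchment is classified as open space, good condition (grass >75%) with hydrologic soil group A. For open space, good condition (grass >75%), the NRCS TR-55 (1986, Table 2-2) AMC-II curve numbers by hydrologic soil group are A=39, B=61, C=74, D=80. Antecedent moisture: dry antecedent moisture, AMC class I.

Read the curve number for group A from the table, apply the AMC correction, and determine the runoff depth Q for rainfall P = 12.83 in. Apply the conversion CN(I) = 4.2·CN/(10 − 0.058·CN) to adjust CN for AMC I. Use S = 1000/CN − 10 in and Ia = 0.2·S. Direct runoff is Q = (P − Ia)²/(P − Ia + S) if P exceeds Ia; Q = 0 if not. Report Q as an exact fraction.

NRCS table: open space, good condition (grass >75%), soil group A → CN(II) = 39
Adjust CN=39 to AMC I: 4.2·39/(10 − 0.058·39) → (819/5) ÷ (3869/500) = 81900/3869 ≈ 21.168
Max retention: S = 1000/(81900/3869) − 10 = 30500/819 in (≈ 37.241 in)
Ia = 0.2S: 0.2·37.241 = 7.448 in (exactly 6100/819)
Since P=12.830 > Ia=7.448: effective rainfall P−Ia = 440777/81900 in
Q: (440777/81900)² ÷ (3490777/81900) = 194284363729/285894636300 in (≈ 0.680 in)

Q = 194284363729/285894636300 in ≈ 0.680 in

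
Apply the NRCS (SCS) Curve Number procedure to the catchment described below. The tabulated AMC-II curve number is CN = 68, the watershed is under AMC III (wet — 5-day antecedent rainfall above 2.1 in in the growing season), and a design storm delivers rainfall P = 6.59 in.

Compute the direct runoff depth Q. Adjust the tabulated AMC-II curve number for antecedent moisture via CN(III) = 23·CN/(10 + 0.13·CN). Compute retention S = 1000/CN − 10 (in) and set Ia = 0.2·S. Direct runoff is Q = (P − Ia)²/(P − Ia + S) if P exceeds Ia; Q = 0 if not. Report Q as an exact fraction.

Wet (AMC III): CN(III) = 23·68/(10 + 0.13·68) = 1564/(471/25) = 39100/471 ≈ 83.015
S = 1000/(39100/471) − 10 = 800/391 in ≈ 2.046 in
Ia = 0.2·(800/391) = 160/391 in ≈ 0.409 in
Excess rainfall: 6.590 − 0.409 = 6.181 in; P > Ia so Q > 0
Runoff Q = (P−Ia)²/(P−Ia+S) = (6.181)²/(6.181+2.046) = 58403905561/12577257900 ≈ 4.644 in

Q = 58403905561/12577257900 in ≈ 4.644 in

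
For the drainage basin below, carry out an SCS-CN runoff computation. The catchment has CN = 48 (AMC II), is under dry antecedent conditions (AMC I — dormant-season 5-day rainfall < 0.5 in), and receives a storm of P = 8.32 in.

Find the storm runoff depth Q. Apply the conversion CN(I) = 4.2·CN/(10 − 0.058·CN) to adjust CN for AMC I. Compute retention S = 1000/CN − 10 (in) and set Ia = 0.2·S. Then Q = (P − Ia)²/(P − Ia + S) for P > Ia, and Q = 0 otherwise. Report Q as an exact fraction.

Adjust CN=48 to AMC I: 4.2·48/(10 − 0.058·48) → (1008/5) ÷ (902/125) = 12600/451 ≈ 27.938
Retention S: 1000/CN − 10 with CN=27.938 → S = 1625/63 ≈ 25.794 in
Initial abstraction Ia = S/5 = (1625/63)/5 = 325/63 ≈ 5.159 in
Excess rainfall: 8.320 − 5.159 = 3.161 in; P > Ia so Q > 0
Runoff Q = (P−Ia)²/(P−Ia+S) = (3.161)²/(3.161+25.794) = 1906957/5525100 ≈ 0.345 in

Q = 1906957/5525100 in ≈ 0.345 in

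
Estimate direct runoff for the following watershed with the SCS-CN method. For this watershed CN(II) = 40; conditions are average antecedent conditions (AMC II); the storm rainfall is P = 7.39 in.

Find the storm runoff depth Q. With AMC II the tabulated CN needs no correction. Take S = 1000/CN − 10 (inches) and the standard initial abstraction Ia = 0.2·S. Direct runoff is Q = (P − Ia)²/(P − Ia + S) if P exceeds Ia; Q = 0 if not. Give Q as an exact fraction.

Q = 192721/193900 in ≈ 0.994 in

CN(II) = 40; AMC II needs no correction.
S = 1000/40 − 10 = 15 in ≈ 15.000 in
Ia = 0.2·15 = 3 in ≈ 3.000 in
P − Ia = 7.390 − 3.000 = 439/100 ≈ 4.390 in (> 0, runoff occurs)
Q = (439/100)²/((439/100) + 15) = (192721/10000)/(1939/100) = 192721/193900 in ≈ 0.994 in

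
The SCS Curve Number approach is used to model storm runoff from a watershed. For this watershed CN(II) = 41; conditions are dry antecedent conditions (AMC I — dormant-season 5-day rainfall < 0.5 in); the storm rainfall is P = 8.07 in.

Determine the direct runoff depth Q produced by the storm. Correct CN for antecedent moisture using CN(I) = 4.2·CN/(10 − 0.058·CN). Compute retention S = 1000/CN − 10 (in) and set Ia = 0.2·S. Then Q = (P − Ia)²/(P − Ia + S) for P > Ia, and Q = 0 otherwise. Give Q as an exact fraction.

Q = 10988699929/263020604700 in ≈ 0.042 in

CN(I) from CN(II)=41: (4.2·41)/(10 − 0.058·41) = 86100/3811 ≈ 22.592
Max retention: S = 1000/(86100/3811) − 10 = 29500/861 in (≈ 34.262 in)
Initial abstraction Ia = S/5 = (29500/861)/5 = 5900/861 ≈ 6.852 in
Excess rainfall: 8.070 − 6.852 = 1.218 in; P > Ia so Q > 0
Q: (104827/86100)² ÷ (3054827/86100) = 10988699929/263020604700 in (≈ 0.042 in)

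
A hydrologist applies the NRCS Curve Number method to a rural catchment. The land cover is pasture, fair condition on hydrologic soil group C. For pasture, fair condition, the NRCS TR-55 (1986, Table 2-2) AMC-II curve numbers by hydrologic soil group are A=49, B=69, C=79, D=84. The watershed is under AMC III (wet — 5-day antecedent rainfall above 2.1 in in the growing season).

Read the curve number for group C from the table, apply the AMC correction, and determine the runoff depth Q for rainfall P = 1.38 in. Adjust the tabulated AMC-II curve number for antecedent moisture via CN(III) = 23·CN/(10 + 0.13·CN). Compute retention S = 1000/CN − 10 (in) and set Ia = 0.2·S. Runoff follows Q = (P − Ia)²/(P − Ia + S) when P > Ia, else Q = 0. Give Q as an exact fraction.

Q = 3631241043/6340512350 in ≈ 0.573 in

NRCS table: pasture, fair condition, soil group C → CN(II) = 79
Wet (AMC III): CN(III) = 23·79/(10 + 0.13·79) = 1817/(2027/100) = 181700/2027 ≈ 89.640
Max retention: S = 1000/(181700/2027) − 10 = 2100/1817 in (≈ 1.156 in)
Ia = 0.2S: 0.2·1.156 = 0.231 in (exactly 420/1817)
P − Ia = 1.380 − 0.231 = 104373/90850 ≈ 1.149 in (> 0, runoff occurs)
Q: (104373/90850)² ÷ (209373/90850) = 3631241043/6340512350 in (≈ 0.573 in)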